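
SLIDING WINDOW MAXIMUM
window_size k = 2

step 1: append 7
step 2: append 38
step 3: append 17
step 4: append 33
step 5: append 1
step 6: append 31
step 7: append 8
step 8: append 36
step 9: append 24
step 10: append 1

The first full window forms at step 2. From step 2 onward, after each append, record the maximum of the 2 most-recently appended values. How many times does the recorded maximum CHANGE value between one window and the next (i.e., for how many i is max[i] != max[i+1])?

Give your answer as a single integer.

Answer: 4

Derivation:
step 1: append 7 -> window=[7] (not full yet)
step 2: append 38 -> window=[7, 38] -> max=38
step 3: append 17 -> window=[38, 17] -> max=38
step 4: append 33 -> window=[17, 33] -> max=33
step 5: append 1 -> window=[33, 1] -> max=33
step 6: append 31 -> window=[1, 31] -> max=31
step 7: append 8 -> window=[31, 8] -> max=31
step 8: append 36 -> window=[8, 36] -> max=36
step 9: append 24 -> window=[36, 24] -> max=36
step 10: append 1 -> window=[24, 1] -> max=24
Recorded maximums: 38 38 33 33 31 31 36 36 24
Changes between consecutive maximums: 4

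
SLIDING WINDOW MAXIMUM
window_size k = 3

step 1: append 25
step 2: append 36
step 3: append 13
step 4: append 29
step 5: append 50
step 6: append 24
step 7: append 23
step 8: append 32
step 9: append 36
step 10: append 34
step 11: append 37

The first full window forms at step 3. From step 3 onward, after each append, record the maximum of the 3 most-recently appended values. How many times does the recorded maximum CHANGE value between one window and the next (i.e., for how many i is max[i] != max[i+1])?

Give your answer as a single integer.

step 1: append 25 -> window=[25] (not full yet)
step 2: append 36 -> window=[25, 36] (not full yet)
step 3: append 13 -> window=[25, 36, 13] -> max=36
step 4: append 29 -> window=[36, 13, 29] -> max=36
step 5: append 50 -> window=[13, 29, 50] -> max=50
step 6: append 24 -> window=[29, 50, 24] -> max=50
step 7: append 23 -> window=[50, 24, 23] -> max=50
step 8: append 32 -> window=[24, 23, 32] -> max=32
step 9: append 36 -> window=[23, 32, 36] -> max=36
step 10: append 34 -> window=[32, 36, 34] -> max=36
step 11: append 37 -> window=[36, 34, 37] -> max=37
Recorded maximums: 36 36 50 50 50 32 36 36 37
Changes between consecutive maximums: 4

Answer: 4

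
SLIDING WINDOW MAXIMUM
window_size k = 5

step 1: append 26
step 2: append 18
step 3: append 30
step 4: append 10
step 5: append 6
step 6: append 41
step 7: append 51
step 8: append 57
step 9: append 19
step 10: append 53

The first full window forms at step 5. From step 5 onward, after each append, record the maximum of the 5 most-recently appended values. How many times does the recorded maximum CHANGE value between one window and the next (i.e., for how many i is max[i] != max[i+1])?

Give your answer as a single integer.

step 1: append 26 -> window=[26] (not full yet)
step 2: append 18 -> window=[26, 18] (not full yet)
step 3: append 30 -> window=[26, 18, 30] (not full yet)
step 4: append 10 -> window=[26, 18, 30, 10] (not full yet)
step 5: append 6 -> window=[26, 18, 30, 10, 6] -> max=30
step 6: append 41 -> window=[18, 30, 10, 6, 41] -> max=41
step 7: append 51 -> window=[30, 10, 6, 41, 51] -> max=51
step 8: append 57 -> window=[10, 6, 41, 51, 57] -> max=57
step 9: append 19 -> window=[6, 41, 51, 57, 19] -> max=57
step 10: append 53 -> window=[41, 51, 57, 19, 53] -> max=57
Recorded maximums: 30 41 51 57 57 57
Changes between consecutive maximums: 3

Answer: 3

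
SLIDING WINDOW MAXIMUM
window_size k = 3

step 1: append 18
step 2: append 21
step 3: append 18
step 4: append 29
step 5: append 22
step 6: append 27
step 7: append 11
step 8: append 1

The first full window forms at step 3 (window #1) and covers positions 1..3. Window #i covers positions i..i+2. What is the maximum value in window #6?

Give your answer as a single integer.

Answer: 27

Derivation:
step 1: append 18 -> window=[18] (not full yet)
step 2: append 21 -> window=[18, 21] (not full yet)
step 3: append 18 -> window=[18, 21, 18] -> max=21
step 4: append 29 -> window=[21, 18, 29] -> max=29
step 5: append 22 -> window=[18, 29, 22] -> max=29
step 6: append 27 -> window=[29, 22, 27] -> max=29
step 7: append 11 -> window=[22, 27, 11] -> max=27
step 8: append 1 -> window=[27, 11, 1] -> max=27
Window #6 max = 27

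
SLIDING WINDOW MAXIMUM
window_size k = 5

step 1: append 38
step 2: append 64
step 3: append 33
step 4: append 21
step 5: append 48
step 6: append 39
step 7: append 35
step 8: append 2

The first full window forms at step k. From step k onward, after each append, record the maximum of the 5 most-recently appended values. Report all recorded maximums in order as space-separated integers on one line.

step 1: append 38 -> window=[38] (not full yet)
step 2: append 64 -> window=[38, 64] (not full yet)
step 3: append 33 -> window=[38, 64, 33] (not full yet)
step 4: append 21 -> window=[38, 64, 33, 21] (not full yet)
step 5: append 48 -> window=[38, 64, 33, 21, 48] -> max=64
step 6: append 39 -> window=[64, 33, 21, 48, 39] -> max=64
step 7: append 35 -> window=[33, 21, 48, 39, 35] -> max=48
step 8: append 2 -> window=[21, 48, 39, 35, 2] -> max=48

Answer: 64 64 48 48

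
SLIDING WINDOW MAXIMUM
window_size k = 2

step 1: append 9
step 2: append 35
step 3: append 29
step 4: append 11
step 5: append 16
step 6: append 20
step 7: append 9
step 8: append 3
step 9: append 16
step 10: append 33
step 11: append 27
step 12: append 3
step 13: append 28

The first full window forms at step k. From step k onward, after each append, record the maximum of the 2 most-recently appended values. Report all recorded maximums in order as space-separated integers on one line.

step 1: append 9 -> window=[9] (not full yet)
step 2: append 35 -> window=[9, 35] -> max=35
step 3: append 29 -> window=[35, 29] -> max=35
step 4: append 11 -> window=[29, 11] -> max=29
step 5: append 16 -> window=[11, 16] -> max=16
step 6: append 20 -> window=[16, 20] -> max=20
step 7: append 9 -> window=[20, 9] -> max=20
step 8: append 3 -> window=[9, 3] -> max=9
step 9: append 16 -> window=[3, 16] -> max=16
step 10: append 33 -> window=[16, 33] -> max=33
step 11: append 27 -> window=[33, 27] -> max=33
step 12: append 3 -> window=[27, 3] -> max=27
step 13: append 28 -> window=[3, 28] -> max=28

Answer: 35 35 29 16 20 20 9 16 33 33 27 28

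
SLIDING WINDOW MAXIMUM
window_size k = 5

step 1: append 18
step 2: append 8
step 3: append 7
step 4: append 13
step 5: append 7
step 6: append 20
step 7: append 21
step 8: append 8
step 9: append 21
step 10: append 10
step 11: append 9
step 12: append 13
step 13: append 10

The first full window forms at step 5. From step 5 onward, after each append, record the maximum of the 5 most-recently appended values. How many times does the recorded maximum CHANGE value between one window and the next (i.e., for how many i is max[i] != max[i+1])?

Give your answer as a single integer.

Answer: 2

Derivation:
step 1: append 18 -> window=[18] (not full yet)
step 2: append 8 -> window=[18, 8] (not full yet)
step 3: append 7 -> window=[18, 8, 7] (not full yet)
step 4: append 13 -> window=[18, 8, 7, 13] (not full yet)
step 5: append 7 -> window=[18, 8, 7, 13, 7] -> max=18
step 6: append 20 -> window=[8, 7, 13, 7, 20] -> max=20
step 7: append 21 -> window=[7, 13, 7, 20, 21] -> max=21
step 8: append 8 -> window=[13, 7, 20, 21, 8] -> max=21
step 9: append 21 -> window=[7, 20, 21, 8, 21] -> max=21
step 10: append 10 -> window=[20, 21, 8, 21, 10] -> max=21
step 11: append 9 -> window=[21, 8, 21, 10, 9] -> max=21
step 12: append 13 -> window=[8, 21, 10, 9, 13] -> max=21
step 13: append 10 -> window=[21, 10, 9, 13, 10] -> max=21
Recorded maximums: 18 20 21 21 21 21 21 21 21
Changes between consecutive maximums: 2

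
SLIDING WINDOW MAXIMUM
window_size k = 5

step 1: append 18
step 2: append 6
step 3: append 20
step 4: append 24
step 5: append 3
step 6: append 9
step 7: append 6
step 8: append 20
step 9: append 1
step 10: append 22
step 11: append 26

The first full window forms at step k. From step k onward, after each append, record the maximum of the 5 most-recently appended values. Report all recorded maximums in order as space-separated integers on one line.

step 1: append 18 -> window=[18] (not full yet)
step 2: append 6 -> window=[18, 6] (not full yet)
step 3: append 20 -> window=[18, 6, 20] (not full yet)
step 4: append 24 -> window=[18, 6, 20, 24] (not full yet)
step 5: append 3 -> window=[18, 6, 20, 24, 3] -> max=24
step 6: append 9 -> window=[6, 20, 24, 3, 9] -> max=24
step 7: append 6 -> window=[20, 24, 3, 9, 6] -> max=24
step 8: append 20 -> window=[24, 3, 9, 6, 20] -> max=24
step 9: append 1 -> window=[3, 9, 6, 20, 1] -> max=20
step 10: append 22 -> window=[9, 6, 20, 1, 22] -> max=22
step 11: append 26 -> window=[6, 20, 1, 22, 26] -> max=26

Answer: 24 24 24 24 20 22 26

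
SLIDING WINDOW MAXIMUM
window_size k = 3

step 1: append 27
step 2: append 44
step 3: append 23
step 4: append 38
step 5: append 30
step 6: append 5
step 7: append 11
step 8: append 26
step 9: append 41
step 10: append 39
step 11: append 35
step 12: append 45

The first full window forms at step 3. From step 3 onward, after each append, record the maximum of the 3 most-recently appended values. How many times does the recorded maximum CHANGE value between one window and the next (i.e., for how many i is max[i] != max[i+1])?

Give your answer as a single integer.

step 1: append 27 -> window=[27] (not full yet)
step 2: append 44 -> window=[27, 44] (not full yet)
step 3: append 23 -> window=[27, 44, 23] -> max=44
step 4: append 38 -> window=[44, 23, 38] -> max=44
step 5: append 30 -> window=[23, 38, 30] -> max=38
step 6: append 5 -> window=[38, 30, 5] -> max=38
step 7: append 11 -> window=[30, 5, 11] -> max=30
step 8: append 26 -> window=[5, 11, 26] -> max=26
step 9: append 41 -> window=[11, 26, 41] -> max=41
step 10: append 39 -> window=[26, 41, 39] -> max=41
step 11: append 35 -> window=[41, 39, 35] -> max=41
step 12: append 45 -> window=[39, 35, 45] -> max=45
Recorded maximums: 44 44 38 38 30 26 41 41 41 45
Changes between consecutive maximums: 5

Answer: 5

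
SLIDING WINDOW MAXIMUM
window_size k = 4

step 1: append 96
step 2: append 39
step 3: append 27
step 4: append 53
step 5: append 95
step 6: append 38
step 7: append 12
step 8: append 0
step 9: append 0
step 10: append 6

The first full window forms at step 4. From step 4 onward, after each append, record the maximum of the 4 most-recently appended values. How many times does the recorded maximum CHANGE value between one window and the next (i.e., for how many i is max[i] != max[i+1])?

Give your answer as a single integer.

step 1: append 96 -> window=[96] (not full yet)
step 2: append 39 -> window=[96, 39] (not full yet)
step 3: append 27 -> window=[96, 39, 27] (not full yet)
step 4: append 53 -> window=[96, 39, 27, 53] -> max=96
step 5: append 95 -> window=[39, 27, 53, 95] -> max=95
step 6: append 38 -> window=[27, 53, 95, 38] -> max=95
step 7: append 12 -> window=[53, 95, 38, 12] -> max=95
step 8: append 0 -> window=[95, 38, 12, 0] -> max=95
step 9: append 0 -> window=[38, 12, 0, 0] -> max=38
step 10: append 6 -> window=[12, 0, 0, 6] -> max=12
Recorded maximums: 96 95 95 95 95 38 12
Changes between consecutive maximums: 3

Answer: 3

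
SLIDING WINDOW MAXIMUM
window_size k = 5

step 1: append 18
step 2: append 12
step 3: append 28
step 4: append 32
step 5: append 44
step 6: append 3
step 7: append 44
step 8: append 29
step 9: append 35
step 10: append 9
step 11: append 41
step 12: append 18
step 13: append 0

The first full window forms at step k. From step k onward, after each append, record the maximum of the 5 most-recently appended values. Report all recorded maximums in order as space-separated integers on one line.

Answer: 44 44 44 44 44 44 44 41 41

Derivation:
step 1: append 18 -> window=[18] (not full yet)
step 2: append 12 -> window=[18, 12] (not full yet)
step 3: append 28 -> window=[18, 12, 28] (not full yet)
step 4: append 32 -> window=[18, 12, 28, 32] (not full yet)
step 5: append 44 -> window=[18, 12, 28, 32, 44] -> max=44
step 6: append 3 -> window=[12, 28, 32, 44, 3] -> max=44
step 7: append 44 -> window=[28, 32, 44, 3, 44] -> max=44
step 8: append 29 -> window=[32, 44, 3, 44, 29] -> max=44
step 9: append 35 -> window=[44, 3, 44, 29, 35] -> max=44
step 10: append 9 -> window=[3, 44, 29, 35, 9] -> max=44
step 11: append 41 -> window=[44, 29, 35, 9, 41] -> max=44
step 12: append 18 -> window=[29, 35, 9, 41, 18] -> max=41
step 13: append 0 -> window=[35, 9, 41, 18, 0] -> max=41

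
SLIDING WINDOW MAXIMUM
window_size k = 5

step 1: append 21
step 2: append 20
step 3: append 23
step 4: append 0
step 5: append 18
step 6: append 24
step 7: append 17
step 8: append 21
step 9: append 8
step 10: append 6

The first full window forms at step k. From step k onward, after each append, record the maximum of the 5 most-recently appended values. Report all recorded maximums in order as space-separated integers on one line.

step 1: append 21 -> window=[21] (not full yet)
step 2: append 20 -> window=[21, 20] (not full yet)
step 3: append 23 -> window=[21, 20, 23] (not full yet)
step 4: append 0 -> window=[21, 20, 23, 0] (not full yet)
step 5: append 18 -> window=[21, 20, 23, 0, 18] -> max=23
step 6: append 24 -> window=[20, 23, 0, 18, 24] -> max=24
step 7: append 17 -> window=[23, 0, 18, 24, 17] -> max=24
step 8: append 21 -> window=[0, 18, 24, 17, 21] -> max=24
step 9: append 8 -> window=[18, 24, 17, 21, 8] -> max=24
step 10: append 6 -> window=[24, 17, 21, 8, 6] -> max=24

Answer: 23 24 24 24 24 24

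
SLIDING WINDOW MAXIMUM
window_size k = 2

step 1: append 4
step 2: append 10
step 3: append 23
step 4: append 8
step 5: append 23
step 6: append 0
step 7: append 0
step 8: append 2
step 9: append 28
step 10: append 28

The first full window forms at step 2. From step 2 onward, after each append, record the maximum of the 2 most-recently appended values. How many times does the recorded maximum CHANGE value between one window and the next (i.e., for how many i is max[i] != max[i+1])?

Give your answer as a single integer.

step 1: append 4 -> window=[4] (not full yet)
step 2: append 10 -> window=[4, 10] -> max=10
step 3: append 23 -> window=[10, 23] -> max=23
step 4: append 8 -> window=[23, 8] -> max=23
step 5: append 23 -> window=[8, 23] -> max=23
step 6: append 0 -> window=[23, 0] -> max=23
step 7: append 0 -> window=[0, 0] -> max=0
step 8: append 2 -> window=[0, 2] -> max=2
step 9: append 28 -> window=[2, 28] -> max=28
step 10: append 28 -> window=[28, 28] -> max=28
Recorded maximums: 10 23 23 23 23 0 2 28 28
Changes between consecutive maximums: 4

Answer: 4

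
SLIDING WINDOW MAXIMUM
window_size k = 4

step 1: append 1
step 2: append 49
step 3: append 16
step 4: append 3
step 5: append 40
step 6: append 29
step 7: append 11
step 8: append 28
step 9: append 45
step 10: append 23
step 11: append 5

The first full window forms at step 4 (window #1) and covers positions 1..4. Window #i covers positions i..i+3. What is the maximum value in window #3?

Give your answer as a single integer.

Answer: 40

Derivation:
step 1: append 1 -> window=[1] (not full yet)
step 2: append 49 -> window=[1, 49] (not full yet)
step 3: append 16 -> window=[1, 49, 16] (not full yet)
step 4: append 3 -> window=[1, 49, 16, 3] -> max=49
step 5: append 40 -> window=[49, 16, 3, 40] -> max=49
step 6: append 29 -> window=[16, 3, 40, 29] -> max=40
Window #3 max = 40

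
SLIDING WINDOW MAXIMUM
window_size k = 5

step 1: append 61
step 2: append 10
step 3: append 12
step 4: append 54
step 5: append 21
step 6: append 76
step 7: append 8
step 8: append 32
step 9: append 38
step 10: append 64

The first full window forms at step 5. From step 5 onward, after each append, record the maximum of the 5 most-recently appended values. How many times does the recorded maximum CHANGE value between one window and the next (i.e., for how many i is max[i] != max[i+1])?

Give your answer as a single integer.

Answer: 1

Derivation:
step 1: append 61 -> window=[61] (not full yet)
step 2: append 10 -> window=[61, 10] (not full yet)
step 3: append 12 -> window=[61, 10, 12] (not full yet)
step 4: append 54 -> window=[61, 10, 12, 54] (not full yet)
step 5: append 21 -> window=[61, 10, 12, 54, 21] -> max=61
step 6: append 76 -> window=[10, 12, 54, 21, 76] -> max=76
step 7: append 8 -> window=[12, 54, 21, 76, 8] -> max=76
step 8: append 32 -> window=[54, 21, 76, 8, 32] -> max=76
step 9: append 38 -> window=[21, 76, 8, 32, 38] -> max=76
step 10: append 64 -> window=[76, 8, 32, 38, 64] -> max=76
Recorded maximums: 61 76 76 76 76 76
Changes between consecutive maximums: 1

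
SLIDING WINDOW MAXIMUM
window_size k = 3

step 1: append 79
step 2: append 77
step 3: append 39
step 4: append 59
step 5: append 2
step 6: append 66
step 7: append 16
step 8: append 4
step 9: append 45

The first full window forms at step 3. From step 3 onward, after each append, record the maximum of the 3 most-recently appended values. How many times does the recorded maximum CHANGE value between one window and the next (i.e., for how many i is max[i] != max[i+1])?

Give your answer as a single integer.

step 1: append 79 -> window=[79] (not full yet)
step 2: append 77 -> window=[79, 77] (not full yet)
step 3: append 39 -> window=[79, 77, 39] -> max=79
step 4: append 59 -> window=[77, 39, 59] -> max=77
step 5: append 2 -> window=[39, 59, 2] -> max=59
step 6: append 66 -> window=[59, 2, 66] -> max=66
step 7: append 16 -> window=[2, 66, 16] -> max=66
step 8: append 4 -> window=[66, 16, 4] -> max=66
step 9: append 45 -> window=[16, 4, 45] -> max=45
Recorded maximums: 79 77 59 66 66 66 45
Changes between consecutive maximums: 4

Answer: 4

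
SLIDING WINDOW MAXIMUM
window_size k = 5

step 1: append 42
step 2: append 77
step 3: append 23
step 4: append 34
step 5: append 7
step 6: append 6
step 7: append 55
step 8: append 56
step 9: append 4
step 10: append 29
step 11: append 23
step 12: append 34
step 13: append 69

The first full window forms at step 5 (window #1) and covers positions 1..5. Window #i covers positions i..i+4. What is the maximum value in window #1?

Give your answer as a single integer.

step 1: append 42 -> window=[42] (not full yet)
step 2: append 77 -> window=[42, 77] (not full yet)
step 3: append 23 -> window=[42, 77, 23] (not full yet)
step 4: append 34 -> window=[42, 77, 23, 34] (not full yet)
step 5: append 7 -> window=[42, 77, 23, 34, 7] -> max=77
Window #1 max = 77

Answer: 77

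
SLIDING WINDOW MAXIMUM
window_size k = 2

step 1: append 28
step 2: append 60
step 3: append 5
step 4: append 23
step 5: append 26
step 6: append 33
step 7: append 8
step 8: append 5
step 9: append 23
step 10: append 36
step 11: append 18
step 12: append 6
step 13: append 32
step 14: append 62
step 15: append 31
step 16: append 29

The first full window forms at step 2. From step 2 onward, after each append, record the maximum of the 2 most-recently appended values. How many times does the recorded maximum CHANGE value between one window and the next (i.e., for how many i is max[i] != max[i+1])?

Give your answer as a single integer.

Answer: 10

Derivation:
step 1: append 28 -> window=[28] (not full yet)
step 2: append 60 -> window=[28, 60] -> max=60
step 3: append 5 -> window=[60, 5] -> max=60
step 4: append 23 -> window=[5, 23] -> max=23
step 5: append 26 -> window=[23, 26] -> max=26
step 6: append 33 -> window=[26, 33] -> max=33
step 7: append 8 -> window=[33, 8] -> max=33
step 8: append 5 -> window=[8, 5] -> max=8
step 9: append 23 -> window=[5, 23] -> max=23
step 10: append 36 -> window=[23, 36] -> max=36
step 11: append 18 -> window=[36, 18] -> max=36
step 12: append 6 -> window=[18, 6] -> max=18
step 13: append 32 -> window=[6, 32] -> max=32
step 14: append 62 -> window=[32, 62] -> max=62
step 15: append 31 -> window=[62, 31] -> max=62
step 16: append 29 -> window=[31, 29] -> max=31
Recorded maximums: 60 60 23 26 33 33 8 23 36 36 18 32 62 62 31
Changes between consecutive maximums: 10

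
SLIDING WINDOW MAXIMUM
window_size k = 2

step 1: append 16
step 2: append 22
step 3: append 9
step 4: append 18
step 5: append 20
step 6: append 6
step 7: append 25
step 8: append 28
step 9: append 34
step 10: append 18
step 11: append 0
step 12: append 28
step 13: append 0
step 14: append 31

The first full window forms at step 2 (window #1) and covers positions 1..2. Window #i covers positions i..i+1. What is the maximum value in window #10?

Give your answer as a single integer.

step 1: append 16 -> window=[16] (not full yet)
step 2: append 22 -> window=[16, 22] -> max=22
step 3: append 9 -> window=[22, 9] -> max=22
step 4: append 18 -> window=[9, 18] -> max=18
step 5: append 20 -> window=[18, 20] -> max=20
step 6: append 6 -> window=[20, 6] -> max=20
step 7: append 25 -> window=[6, 25] -> max=25
step 8: append 28 -> window=[25, 28] -> max=28
step 9: append 34 -> window=[28, 34] -> max=34
step 10: append 18 -> window=[34, 18] -> max=34
step 11: append 0 -> window=[18, 0] -> max=18
Window #10 max = 18

Answer: 18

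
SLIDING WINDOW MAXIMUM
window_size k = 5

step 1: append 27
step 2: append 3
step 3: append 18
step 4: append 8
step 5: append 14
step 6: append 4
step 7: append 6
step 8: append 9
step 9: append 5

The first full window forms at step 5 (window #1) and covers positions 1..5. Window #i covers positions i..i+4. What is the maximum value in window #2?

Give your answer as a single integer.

Answer: 18

Derivation:
step 1: append 27 -> window=[27] (not full yet)
step 2: append 3 -> window=[27, 3] (not full yet)
step 3: append 18 -> window=[27, 3, 18] (not full yet)
step 4: append 8 -> window=[27, 3, 18, 8] (not full yet)
step 5: append 14 -> window=[27, 3, 18, 8, 14] -> max=27
step 6: append 4 -> window=[3, 18, 8, 14, 4] -> max=18
Window #2 max = 18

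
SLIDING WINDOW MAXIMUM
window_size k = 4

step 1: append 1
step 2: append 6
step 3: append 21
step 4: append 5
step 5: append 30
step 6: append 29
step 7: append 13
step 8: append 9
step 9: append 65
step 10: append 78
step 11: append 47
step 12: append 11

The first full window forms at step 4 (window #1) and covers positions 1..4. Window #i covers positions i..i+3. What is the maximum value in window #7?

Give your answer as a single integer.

step 1: append 1 -> window=[1] (not full yet)
step 2: append 6 -> window=[1, 6] (not full yet)
step 3: append 21 -> window=[1, 6, 21] (not full yet)
step 4: append 5 -> window=[1, 6, 21, 5] -> max=21
step 5: append 30 -> window=[6, 21, 5, 30] -> max=30
step 6: append 29 -> window=[21, 5, 30, 29] -> max=30
step 7: append 13 -> window=[5, 30, 29, 13] -> max=30
step 8: append 9 -> window=[30, 29, 13, 9] -> max=30
step 9: append 65 -> window=[29, 13, 9, 65] -> max=65
step 10: append 78 -> window=[13, 9, 65, 78] -> max=78
Window #7 max = 78

Answer: 78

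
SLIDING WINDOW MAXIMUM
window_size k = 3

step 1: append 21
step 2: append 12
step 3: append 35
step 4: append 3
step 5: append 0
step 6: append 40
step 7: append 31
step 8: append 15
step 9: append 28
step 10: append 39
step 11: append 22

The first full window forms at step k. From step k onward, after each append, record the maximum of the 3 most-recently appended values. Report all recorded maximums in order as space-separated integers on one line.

step 1: append 21 -> window=[21] (not full yet)
step 2: append 12 -> window=[21, 12] (not full yet)
step 3: append 35 -> window=[21, 12, 35] -> max=35
step 4: append 3 -> window=[12, 35, 3] -> max=35
step 5: append 0 -> window=[35, 3, 0] -> max=35
step 6: append 40 -> window=[3, 0, 40] -> max=40
step 7: append 31 -> window=[0, 40, 31] -> max=40
step 8: append 15 -> window=[40, 31, 15] -> max=40
step 9: append 28 -> window=[31, 15, 28] -> max=31
step 10: append 39 -> window=[15, 28, 39] -> max=39
step 11: append 22 -> window=[28, 39, 22] -> max=39

Answer: 35 35 35 40 40 40 31 39 39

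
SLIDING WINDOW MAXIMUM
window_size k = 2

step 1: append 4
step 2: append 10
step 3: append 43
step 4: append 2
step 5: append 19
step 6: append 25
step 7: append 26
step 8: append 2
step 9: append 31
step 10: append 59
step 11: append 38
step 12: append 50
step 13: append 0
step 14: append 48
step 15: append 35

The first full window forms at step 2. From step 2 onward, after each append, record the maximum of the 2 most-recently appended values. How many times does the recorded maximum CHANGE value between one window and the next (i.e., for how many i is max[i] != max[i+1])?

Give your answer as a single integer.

Answer: 8

Derivation:
step 1: append 4 -> window=[4] (not full yet)
step 2: append 10 -> window=[4, 10] -> max=10
step 3: append 43 -> window=[10, 43] -> max=43
step 4: append 2 -> window=[43, 2] -> max=43
step 5: append 19 -> window=[2, 19] -> max=19
step 6: append 25 -> window=[19, 25] -> max=25
step 7: append 26 -> window=[25, 26] -> max=26
step 8: append 2 -> window=[26, 2] -> max=26
step 9: append 31 -> window=[2, 31] -> max=31
step 10: append 59 -> window=[31, 59] -> max=59
step 11: append 38 -> window=[59, 38] -> max=59
step 12: append 50 -> window=[38, 50] -> max=50
step 13: append 0 -> window=[50, 0] -> max=50
step 14: append 48 -> window=[0, 48] -> max=48
step 15: append 35 -> window=[48, 35] -> max=48
Recorded maximums: 10 43 43 19 25 26 26 31 59 59 50 50 48 48
Changes between consecutive maximums: 8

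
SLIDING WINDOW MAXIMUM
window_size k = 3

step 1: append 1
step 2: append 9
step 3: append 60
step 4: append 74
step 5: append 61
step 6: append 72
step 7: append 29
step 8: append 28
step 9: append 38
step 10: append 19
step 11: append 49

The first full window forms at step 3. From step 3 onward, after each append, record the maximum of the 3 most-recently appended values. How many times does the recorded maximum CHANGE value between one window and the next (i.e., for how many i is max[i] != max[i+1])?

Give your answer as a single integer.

step 1: append 1 -> window=[1] (not full yet)
step 2: append 9 -> window=[1, 9] (not full yet)
step 3: append 60 -> window=[1, 9, 60] -> max=60
step 4: append 74 -> window=[9, 60, 74] -> max=74
step 5: append 61 -> window=[60, 74, 61] -> max=74
step 6: append 72 -> window=[74, 61, 72] -> max=74
step 7: append 29 -> window=[61, 72, 29] -> max=72
step 8: append 28 -> window=[72, 29, 28] -> max=72
step 9: append 38 -> window=[29, 28, 38] -> max=38
step 10: append 19 -> window=[28, 38, 19] -> max=38
step 11: append 49 -> window=[38, 19, 49] -> max=49
Recorded maximums: 60 74 74 74 72 72 38 38 49
Changes between consecutive maximums: 4

Answer: 4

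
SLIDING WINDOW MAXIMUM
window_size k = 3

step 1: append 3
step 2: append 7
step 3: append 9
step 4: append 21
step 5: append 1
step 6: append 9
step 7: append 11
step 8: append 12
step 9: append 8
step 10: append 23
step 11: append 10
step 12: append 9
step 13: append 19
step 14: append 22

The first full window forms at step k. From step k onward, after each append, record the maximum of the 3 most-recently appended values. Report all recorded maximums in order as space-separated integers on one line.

step 1: append 3 -> window=[3] (not full yet)
step 2: append 7 -> window=[3, 7] (not full yet)
step 3: append 9 -> window=[3, 7, 9] -> max=9
step 4: append 21 -> window=[7, 9, 21] -> max=21
step 5: append 1 -> window=[9, 21, 1] -> max=21
step 6: append 9 -> window=[21, 1, 9] -> max=21
step 7: append 11 -> window=[1, 9, 11] -> max=11
step 8: append 12 -> window=[9, 11, 12] -> max=12
step 9: append 8 -> window=[11, 12, 8] -> max=12
step 10: append 23 -> window=[12, 8, 23] -> max=23
step 11: append 10 -> window=[8, 23, 10] -> max=23
step 12: append 9 -> window=[23, 10, 9] -> max=23
step 13: append 19 -> window=[10, 9, 19] -> max=19
step 14: append 22 -> window=[9, 19, 22] -> max=22

Answer: 9 21 21 21 11 12 12 23 23 23 19 22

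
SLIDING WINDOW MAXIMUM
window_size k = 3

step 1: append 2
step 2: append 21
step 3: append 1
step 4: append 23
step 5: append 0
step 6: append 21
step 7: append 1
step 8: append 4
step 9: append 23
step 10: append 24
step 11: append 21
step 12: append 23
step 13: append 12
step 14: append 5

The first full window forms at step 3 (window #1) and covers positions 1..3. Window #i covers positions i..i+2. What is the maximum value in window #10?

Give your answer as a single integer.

step 1: append 2 -> window=[2] (not full yet)
step 2: append 21 -> window=[2, 21] (not full yet)
step 3: append 1 -> window=[2, 21, 1] -> max=21
step 4: append 23 -> window=[21, 1, 23] -> max=23
step 5: append 0 -> window=[1, 23, 0] -> max=23
step 6: append 21 -> window=[23, 0, 21] -> max=23
step 7: append 1 -> window=[0, 21, 1] -> max=21
step 8: append 4 -> window=[21, 1, 4] -> max=21
step 9: append 23 -> window=[1, 4, 23] -> max=23
step 10: append 24 -> window=[4, 23, 24] -> max=24
step 11: append 21 -> window=[23, 24, 21] -> max=24
step 12: append 23 -> window=[24, 21, 23] -> max=24
Window #10 max = 24

Answer: 24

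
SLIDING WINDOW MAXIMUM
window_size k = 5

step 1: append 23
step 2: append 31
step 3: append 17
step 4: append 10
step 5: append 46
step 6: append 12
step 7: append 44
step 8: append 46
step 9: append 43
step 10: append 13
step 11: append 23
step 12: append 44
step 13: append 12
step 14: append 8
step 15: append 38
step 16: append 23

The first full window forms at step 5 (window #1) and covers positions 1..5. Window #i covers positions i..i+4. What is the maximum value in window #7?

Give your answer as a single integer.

Answer: 46

Derivation:
step 1: append 23 -> window=[23] (not full yet)
step 2: append 31 -> window=[23, 31] (not full yet)
step 3: append 17 -> window=[23, 31, 17] (not full yet)
step 4: append 10 -> window=[23, 31, 17, 10] (not full yet)
step 5: append 46 -> window=[23, 31, 17, 10, 46] -> max=46
step 6: append 12 -> window=[31, 17, 10, 46, 12] -> max=46
step 7: append 44 -> window=[17, 10, 46, 12, 44] -> max=46
step 8: append 46 -> window=[10, 46, 12, 44, 46] -> max=46
step 9: append 43 -> window=[46, 12, 44, 46, 43] -> max=46
step 10: append 13 -> window=[12, 44, 46, 43, 13] -> max=46
step 11: append 23 -> window=[44, 46, 43, 13, 23] -> max=46
Window #7 max = 46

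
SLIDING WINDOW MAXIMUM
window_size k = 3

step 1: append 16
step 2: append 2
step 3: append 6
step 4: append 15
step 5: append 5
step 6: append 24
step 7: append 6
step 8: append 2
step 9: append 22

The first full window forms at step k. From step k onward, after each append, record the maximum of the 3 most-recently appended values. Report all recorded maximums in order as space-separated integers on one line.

Answer: 16 15 15 24 24 24 22

Derivation:
step 1: append 16 -> window=[16] (not full yet)
step 2: append 2 -> window=[16, 2] (not full yet)
step 3: append 6 -> window=[16, 2, 6] -> max=16
step 4: append 15 -> window=[2, 6, 15] -> max=15
step 5: append 5 -> window=[6, 15, 5] -> max=15
step 6: append 24 -> window=[15, 5, 24] -> max=24
step 7: append 6 -> window=[5, 24, 6] -> max=24
step 8: append 2 -> window=[24, 6, 2] -> max=24
step 9: append 22 -> window=[6, 2, 22] -> max=22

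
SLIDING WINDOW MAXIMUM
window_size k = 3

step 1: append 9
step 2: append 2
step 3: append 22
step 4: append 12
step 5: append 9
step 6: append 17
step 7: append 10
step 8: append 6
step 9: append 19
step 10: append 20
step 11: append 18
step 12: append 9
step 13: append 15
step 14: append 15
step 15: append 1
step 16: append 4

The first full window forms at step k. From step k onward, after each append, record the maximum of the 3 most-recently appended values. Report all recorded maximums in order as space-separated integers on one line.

step 1: append 9 -> window=[9] (not full yet)
step 2: append 2 -> window=[9, 2] (not full yet)
step 3: append 22 -> window=[9, 2, 22] -> max=22
step 4: append 12 -> window=[2, 22, 12] -> max=22
step 5: append 9 -> window=[22, 12, 9] -> max=22
step 6: append 17 -> window=[12, 9, 17] -> max=17
step 7: append 10 -> window=[9, 17, 10] -> max=17
step 8: append 6 -> window=[17, 10, 6] -> max=17
step 9: append 19 -> window=[10, 6, 19] -> max=19
step 10: append 20 -> window=[6, 19, 20] -> max=20
step 11: append 18 -> window=[19, 20, 18] -> max=20
step 12: append 9 -> window=[20, 18, 9] -> max=20
step 13: append 15 -> window=[18, 9, 15] -> max=18
step 14: append 15 -> window=[9, 15, 15] -> max=15
step 15: append 1 -> window=[15, 15, 1] -> max=15
step 16: append 4 -> window=[15, 1, 4] -> max=15

Answer: 22 22 22 17 17 17 19 20 20 20 18 15 15 15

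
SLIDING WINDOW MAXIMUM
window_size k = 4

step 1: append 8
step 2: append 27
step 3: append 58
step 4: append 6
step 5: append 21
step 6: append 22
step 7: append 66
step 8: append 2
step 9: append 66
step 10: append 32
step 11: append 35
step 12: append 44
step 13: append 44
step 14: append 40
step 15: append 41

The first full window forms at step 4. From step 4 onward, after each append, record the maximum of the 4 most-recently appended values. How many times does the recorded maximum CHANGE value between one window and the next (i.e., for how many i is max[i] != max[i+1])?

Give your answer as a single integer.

Answer: 2

Derivation:
step 1: append 8 -> window=[8] (not full yet)
step 2: append 27 -> window=[8, 27] (not full yet)
step 3: append 58 -> window=[8, 27, 58] (not full yet)
step 4: append 6 -> window=[8, 27, 58, 6] -> max=58
step 5: append 21 -> window=[27, 58, 6, 21] -> max=58
step 6: append 22 -> window=[58, 6, 21, 22] -> max=58
step 7: append 66 -> window=[6, 21, 22, 66] -> max=66
step 8: append 2 -> window=[21, 22, 66, 2] -> max=66
step 9: append 66 -> window=[22, 66, 2, 66] -> max=66
step 10: append 32 -> window=[66, 2, 66, 32] -> max=66
step 11: append 35 -> window=[2, 66, 32, 35] -> max=66
step 12: append 44 -> window=[66, 32, 35, 44] -> max=66
step 13: append 44 -> window=[32, 35, 44, 44] -> max=44
step 14: append 40 -> window=[35, 44, 44, 40] -> max=44
step 15: append 41 -> window=[44, 44, 40, 41] -> max=44
Recorded maximums: 58 58 58 66 66 66 66 66 66 44 44 44
Changes between consecutive maximums: 2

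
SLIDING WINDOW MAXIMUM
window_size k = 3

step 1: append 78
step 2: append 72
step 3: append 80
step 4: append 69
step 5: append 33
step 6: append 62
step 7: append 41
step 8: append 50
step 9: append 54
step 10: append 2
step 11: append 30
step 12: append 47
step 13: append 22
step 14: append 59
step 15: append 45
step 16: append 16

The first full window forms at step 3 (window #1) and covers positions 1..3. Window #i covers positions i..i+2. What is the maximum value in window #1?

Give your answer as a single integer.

Answer: 80

Derivation:
step 1: append 78 -> window=[78] (not full yet)
step 2: append 72 -> window=[78, 72] (not full yet)
step 3: append 80 -> window=[78, 72, 80] -> max=80
Window #1 max = 80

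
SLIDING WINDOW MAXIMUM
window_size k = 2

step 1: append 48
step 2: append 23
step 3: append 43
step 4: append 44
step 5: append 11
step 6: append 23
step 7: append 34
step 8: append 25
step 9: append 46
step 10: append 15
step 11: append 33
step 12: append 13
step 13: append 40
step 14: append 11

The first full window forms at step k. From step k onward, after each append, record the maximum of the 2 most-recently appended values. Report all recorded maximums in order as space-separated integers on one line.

step 1: append 48 -> window=[48] (not full yet)
step 2: append 23 -> window=[48, 23] -> max=48
step 3: append 43 -> window=[23, 43] -> max=43
step 4: append 44 -> window=[43, 44] -> max=44
step 5: append 11 -> window=[44, 11] -> max=44
step 6: append 23 -> window=[11, 23] -> max=23
step 7: append 34 -> window=[23, 34] -> max=34
step 8: append 25 -> window=[34, 25] -> max=34
step 9: append 46 -> window=[25, 46] -> max=46
step 10: append 15 -> window=[46, 15] -> max=46
step 11: append 33 -> window=[15, 33] -> max=33
step 12: append 13 -> window=[33, 13] -> max=33
step 13: append 40 -> window=[13, 40] -> max=40
step 14: append 11 -> window=[40, 11] -> max=40

Answer: 48 43 44 44 23 34 34 46 46 33 33 40 40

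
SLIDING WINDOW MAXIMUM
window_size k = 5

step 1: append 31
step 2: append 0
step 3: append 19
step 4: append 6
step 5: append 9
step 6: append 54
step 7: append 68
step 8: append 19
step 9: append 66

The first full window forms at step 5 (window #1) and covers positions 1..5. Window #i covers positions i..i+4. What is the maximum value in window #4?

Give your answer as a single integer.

step 1: append 31 -> window=[31] (not full yet)
step 2: append 0 -> window=[31, 0] (not full yet)
step 3: append 19 -> window=[31, 0, 19] (not full yet)
step 4: append 6 -> window=[31, 0, 19, 6] (not full yet)
step 5: append 9 -> window=[31, 0, 19, 6, 9] -> max=31
step 6: append 54 -> window=[0, 19, 6, 9, 54] -> max=54
step 7: append 68 -> window=[19, 6, 9, 54, 68] -> max=68
step 8: append 19 -> window=[6, 9, 54, 68, 19] -> max=68
Window #4 max = 68

Answer: 68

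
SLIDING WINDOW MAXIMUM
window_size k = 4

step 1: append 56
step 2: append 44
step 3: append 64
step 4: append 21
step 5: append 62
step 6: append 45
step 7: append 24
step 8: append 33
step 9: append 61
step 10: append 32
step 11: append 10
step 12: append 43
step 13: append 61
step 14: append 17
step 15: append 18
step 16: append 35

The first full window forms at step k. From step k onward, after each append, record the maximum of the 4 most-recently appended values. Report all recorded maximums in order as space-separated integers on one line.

step 1: append 56 -> window=[56] (not full yet)
step 2: append 44 -> window=[56, 44] (not full yet)
step 3: append 64 -> window=[56, 44, 64] (not full yet)
step 4: append 21 -> window=[56, 44, 64, 21] -> max=64
step 5: append 62 -> window=[44, 64, 21, 62] -> max=64
step 6: append 45 -> window=[64, 21, 62, 45] -> max=64
step 7: append 24 -> window=[21, 62, 45, 24] -> max=62
step 8: append 33 -> window=[62, 45, 24, 33] -> max=62
step 9: append 61 -> window=[45, 24, 33, 61] -> max=61
step 10: append 32 -> window=[24, 33, 61, 32] -> max=61
step 11: append 10 -> window=[33, 61, 32, 10] -> max=61
step 12: append 43 -> window=[61, 32, 10, 43] -> max=61
step 13: append 61 -> window=[32, 10, 43, 61] -> max=61
step 14: append 17 -> window=[10, 43, 61, 17] -> max=61
step 15: append 18 -> window=[43, 61, 17, 18] -> max=61
step 16: append 35 -> window=[61, 17, 18, 35] -> max=61

Answer: 64 64 64 62 62 61 61 61 61 61 61 61 61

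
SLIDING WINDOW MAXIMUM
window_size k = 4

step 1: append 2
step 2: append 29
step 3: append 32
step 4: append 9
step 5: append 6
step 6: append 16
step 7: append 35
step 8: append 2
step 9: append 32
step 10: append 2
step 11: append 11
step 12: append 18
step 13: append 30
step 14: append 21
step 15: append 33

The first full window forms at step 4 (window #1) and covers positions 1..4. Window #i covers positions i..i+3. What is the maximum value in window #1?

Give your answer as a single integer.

Answer: 32

Derivation:
step 1: append 2 -> window=[2] (not full yet)
step 2: append 29 -> window=[2, 29] (not full yet)
step 3: append 32 -> window=[2, 29, 32] (not full yet)
step 4: append 9 -> window=[2, 29, 32, 9] -> max=32
Window #1 max = 32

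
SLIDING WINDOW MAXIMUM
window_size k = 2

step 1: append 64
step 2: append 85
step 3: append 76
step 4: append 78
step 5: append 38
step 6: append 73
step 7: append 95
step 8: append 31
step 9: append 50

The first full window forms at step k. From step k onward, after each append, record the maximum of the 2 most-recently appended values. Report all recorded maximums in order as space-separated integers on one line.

step 1: append 64 -> window=[64] (not full yet)
step 2: append 85 -> window=[64, 85] -> max=85
step 3: append 76 -> window=[85, 76] -> max=85
step 4: append 78 -> window=[76, 78] -> max=78
step 5: append 38 -> window=[78, 38] -> max=78
step 6: append 73 -> window=[38, 73] -> max=73
step 7: append 95 -> window=[73, 95] -> max=95
step 8: append 31 -> window=[95, 31] -> max=95
step 9: append 50 -> window=[31, 50] -> max=50

Answer: 85 85 78 78 73 95 95 50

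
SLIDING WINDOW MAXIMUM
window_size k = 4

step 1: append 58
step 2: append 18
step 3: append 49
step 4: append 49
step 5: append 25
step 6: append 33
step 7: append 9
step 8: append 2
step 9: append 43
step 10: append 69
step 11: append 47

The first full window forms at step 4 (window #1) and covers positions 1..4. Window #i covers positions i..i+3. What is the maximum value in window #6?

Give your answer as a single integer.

Answer: 43

Derivation:
step 1: append 58 -> window=[58] (not full yet)
step 2: append 18 -> window=[58, 18] (not full yet)
step 3: append 49 -> window=[58, 18, 49] (not full yet)
step 4: append 49 -> window=[58, 18, 49, 49] -> max=58
step 5: append 25 -> window=[18, 49, 49, 25] -> max=49
step 6: append 33 -> window=[49, 49, 25, 33] -> max=49
step 7: append 9 -> window=[49, 25, 33, 9] -> max=49
step 8: append 2 -> window=[25, 33, 9, 2] -> max=33
step 9: append 43 -> window=[33, 9, 2, 43] -> max=43
Window #6 max = 43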